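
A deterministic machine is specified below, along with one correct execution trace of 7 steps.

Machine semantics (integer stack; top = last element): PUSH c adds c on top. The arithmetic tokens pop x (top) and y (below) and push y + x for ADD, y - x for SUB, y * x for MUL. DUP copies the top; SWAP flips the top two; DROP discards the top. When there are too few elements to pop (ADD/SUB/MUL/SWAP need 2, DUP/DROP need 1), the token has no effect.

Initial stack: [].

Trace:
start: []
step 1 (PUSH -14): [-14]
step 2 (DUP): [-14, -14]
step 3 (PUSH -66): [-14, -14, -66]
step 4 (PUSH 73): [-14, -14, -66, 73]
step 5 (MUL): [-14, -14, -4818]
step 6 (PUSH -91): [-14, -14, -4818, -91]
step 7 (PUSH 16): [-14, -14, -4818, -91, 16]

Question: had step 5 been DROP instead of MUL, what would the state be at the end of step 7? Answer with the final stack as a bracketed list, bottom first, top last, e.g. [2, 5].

[-14, -14, -66, -91, 16]

(re-executing from step 5 with the substitution; state before step 5: [-14, -14, -66, 73])
step 5 (DROP): [-14, -14, -66]
step 6 (PUSH -91): [-14, -14, -66, -91]
step 7 (PUSH 16): [-14, -14, -66, -91, 16]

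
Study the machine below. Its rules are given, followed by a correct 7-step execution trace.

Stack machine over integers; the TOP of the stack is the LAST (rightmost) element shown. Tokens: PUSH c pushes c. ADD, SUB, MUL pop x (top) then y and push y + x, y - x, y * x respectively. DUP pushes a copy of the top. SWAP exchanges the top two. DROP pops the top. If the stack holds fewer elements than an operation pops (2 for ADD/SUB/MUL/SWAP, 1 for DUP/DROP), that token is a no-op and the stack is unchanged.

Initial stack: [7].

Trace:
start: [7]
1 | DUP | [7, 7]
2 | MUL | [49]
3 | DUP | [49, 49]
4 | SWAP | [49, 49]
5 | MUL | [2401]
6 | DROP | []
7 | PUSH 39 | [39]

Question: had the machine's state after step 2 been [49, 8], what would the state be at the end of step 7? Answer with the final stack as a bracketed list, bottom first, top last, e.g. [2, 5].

state after step 2 := [49, 8]
3 | DUP | [49, 8, 8]
4 | SWAP | [49, 8, 8]
5 | MUL | [49, 64]
6 | DROP | [49]
7 | PUSH 39 | [49, 39]

[49, 39]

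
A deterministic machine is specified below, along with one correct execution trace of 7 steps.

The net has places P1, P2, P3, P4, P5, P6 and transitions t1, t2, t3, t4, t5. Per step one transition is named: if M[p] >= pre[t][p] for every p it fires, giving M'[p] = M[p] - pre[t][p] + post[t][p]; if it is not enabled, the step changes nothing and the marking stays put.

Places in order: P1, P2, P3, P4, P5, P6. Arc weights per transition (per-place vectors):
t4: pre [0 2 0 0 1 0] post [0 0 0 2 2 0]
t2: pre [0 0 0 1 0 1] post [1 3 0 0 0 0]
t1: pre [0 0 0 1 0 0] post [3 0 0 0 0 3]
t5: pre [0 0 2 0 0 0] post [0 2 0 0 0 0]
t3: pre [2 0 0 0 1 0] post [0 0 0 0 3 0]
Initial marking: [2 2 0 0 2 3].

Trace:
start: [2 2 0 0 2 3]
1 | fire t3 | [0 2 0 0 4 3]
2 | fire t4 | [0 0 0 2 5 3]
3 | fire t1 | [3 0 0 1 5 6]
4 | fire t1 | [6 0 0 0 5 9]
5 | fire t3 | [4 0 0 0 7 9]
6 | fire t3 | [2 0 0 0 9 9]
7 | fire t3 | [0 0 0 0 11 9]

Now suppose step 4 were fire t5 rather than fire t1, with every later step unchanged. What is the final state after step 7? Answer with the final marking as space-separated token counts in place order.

1 0 0 1 7 6

(re-executing from step 4 with the substitution; state before step 4: [3 0 0 1 5 6])
4 | fire t5 | [3 0 0 1 5 6]
5 | fire t3 | [1 0 0 1 7 6]
6 | fire t3 | [1 0 0 1 7 6]
7 | fire t3 | [1 0 0 1 7 6]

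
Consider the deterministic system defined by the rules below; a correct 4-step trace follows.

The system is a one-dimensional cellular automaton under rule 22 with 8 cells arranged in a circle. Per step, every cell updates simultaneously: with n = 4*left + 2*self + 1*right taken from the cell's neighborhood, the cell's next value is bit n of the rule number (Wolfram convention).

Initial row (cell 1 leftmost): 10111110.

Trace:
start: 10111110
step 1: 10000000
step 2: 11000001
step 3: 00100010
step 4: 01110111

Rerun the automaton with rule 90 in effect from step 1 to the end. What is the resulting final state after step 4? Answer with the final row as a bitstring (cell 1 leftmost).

(re-executing steps 1..4 under rule 90; state before step 1: 10111110)
step 1: 00100010
step 2: 01010101
step 3: 00000000
step 4: 00000000

00000000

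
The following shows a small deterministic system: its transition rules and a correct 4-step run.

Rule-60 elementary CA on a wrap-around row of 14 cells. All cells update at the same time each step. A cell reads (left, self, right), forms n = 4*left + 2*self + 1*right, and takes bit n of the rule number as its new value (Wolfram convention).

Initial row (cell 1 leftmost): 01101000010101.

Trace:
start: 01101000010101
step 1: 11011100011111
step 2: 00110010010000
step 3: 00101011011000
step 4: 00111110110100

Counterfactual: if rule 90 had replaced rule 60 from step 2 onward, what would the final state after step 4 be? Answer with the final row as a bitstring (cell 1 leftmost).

01001110101101

(re-executing steps 2..4 under rule 90; state before step 2: 11011100011111)
step 2: 01010110110000
step 3: 10000110111000
step 4: 01001110101101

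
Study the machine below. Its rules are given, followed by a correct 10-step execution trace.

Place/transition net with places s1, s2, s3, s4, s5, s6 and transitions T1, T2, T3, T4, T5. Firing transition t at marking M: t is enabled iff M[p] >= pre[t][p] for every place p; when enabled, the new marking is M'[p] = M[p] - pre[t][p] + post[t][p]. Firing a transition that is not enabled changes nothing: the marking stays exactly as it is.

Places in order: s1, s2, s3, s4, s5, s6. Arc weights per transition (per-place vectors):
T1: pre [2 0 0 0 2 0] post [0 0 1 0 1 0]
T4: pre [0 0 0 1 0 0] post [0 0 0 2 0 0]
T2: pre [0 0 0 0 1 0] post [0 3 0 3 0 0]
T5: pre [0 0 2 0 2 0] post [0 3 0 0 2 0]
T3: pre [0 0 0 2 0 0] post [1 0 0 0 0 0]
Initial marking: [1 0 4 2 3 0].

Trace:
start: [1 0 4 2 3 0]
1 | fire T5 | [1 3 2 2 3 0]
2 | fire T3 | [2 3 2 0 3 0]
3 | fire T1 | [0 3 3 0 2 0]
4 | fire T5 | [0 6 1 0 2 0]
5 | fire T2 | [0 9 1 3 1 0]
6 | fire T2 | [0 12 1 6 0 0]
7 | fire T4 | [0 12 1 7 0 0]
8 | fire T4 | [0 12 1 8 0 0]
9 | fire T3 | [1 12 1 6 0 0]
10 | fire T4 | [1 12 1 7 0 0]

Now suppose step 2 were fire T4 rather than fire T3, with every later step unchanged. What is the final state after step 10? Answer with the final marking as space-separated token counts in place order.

(re-executing from step 2 with the substitution; state before step 2: [1 3 2 2 3 0])
2 | fire T4 | [1 3 2 3 3 0]
3 | fire T1 | [1 3 2 3 3 0]
4 | fire T5 | [1 6 0 3 3 0]
5 | fire T2 | [1 9 0 6 2 0]
6 | fire T2 | [1 12 0 9 1 0]
7 | fire T4 | [1 12 0 10 1 0]
8 | fire T4 | [1 12 0 11 1 0]
9 | fire T3 | [2 12 0 9 1 0]
10 | fire T4 | [2 12 0 10 1 0]

2 12 0 10 1 0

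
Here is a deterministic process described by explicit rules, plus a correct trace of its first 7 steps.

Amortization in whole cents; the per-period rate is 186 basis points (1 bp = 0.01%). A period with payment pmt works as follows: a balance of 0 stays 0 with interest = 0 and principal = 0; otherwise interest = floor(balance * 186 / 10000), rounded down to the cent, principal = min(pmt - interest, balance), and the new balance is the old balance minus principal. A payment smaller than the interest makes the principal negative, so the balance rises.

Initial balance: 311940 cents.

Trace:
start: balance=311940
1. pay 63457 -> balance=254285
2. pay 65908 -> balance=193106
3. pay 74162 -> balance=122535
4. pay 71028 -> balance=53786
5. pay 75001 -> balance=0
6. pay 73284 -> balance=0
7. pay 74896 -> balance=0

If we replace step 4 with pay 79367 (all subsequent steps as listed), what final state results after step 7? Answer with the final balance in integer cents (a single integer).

(re-executing from step 4 with the substitution; state before step 4: balance=122535)
4. pay 79367 -> balance=45447
5. pay 75001 -> balance=0
6. pay 73284 -> balance=0
7. pay 74896 -> balance=0

0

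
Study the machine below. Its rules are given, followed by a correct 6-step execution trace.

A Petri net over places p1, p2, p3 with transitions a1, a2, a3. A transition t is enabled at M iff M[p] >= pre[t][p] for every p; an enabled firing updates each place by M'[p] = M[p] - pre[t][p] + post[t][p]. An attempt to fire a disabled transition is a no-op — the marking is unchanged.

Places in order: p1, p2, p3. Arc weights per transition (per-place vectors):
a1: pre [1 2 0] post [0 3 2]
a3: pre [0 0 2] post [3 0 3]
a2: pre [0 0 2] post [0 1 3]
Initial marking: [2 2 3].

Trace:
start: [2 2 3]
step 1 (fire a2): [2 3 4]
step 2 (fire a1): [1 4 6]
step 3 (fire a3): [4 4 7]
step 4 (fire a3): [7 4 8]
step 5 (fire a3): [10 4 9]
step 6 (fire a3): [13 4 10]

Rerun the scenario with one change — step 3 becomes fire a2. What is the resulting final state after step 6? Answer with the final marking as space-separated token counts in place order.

(re-executing from step 3 with the substitution; state before step 3: [1 4 6])
step 3 (fire a2): [1 5 7]
step 4 (fire a3): [4 5 8]
step 5 (fire a3): [7 5 9]
step 6 (fire a3): [10 5 10]

10 5 10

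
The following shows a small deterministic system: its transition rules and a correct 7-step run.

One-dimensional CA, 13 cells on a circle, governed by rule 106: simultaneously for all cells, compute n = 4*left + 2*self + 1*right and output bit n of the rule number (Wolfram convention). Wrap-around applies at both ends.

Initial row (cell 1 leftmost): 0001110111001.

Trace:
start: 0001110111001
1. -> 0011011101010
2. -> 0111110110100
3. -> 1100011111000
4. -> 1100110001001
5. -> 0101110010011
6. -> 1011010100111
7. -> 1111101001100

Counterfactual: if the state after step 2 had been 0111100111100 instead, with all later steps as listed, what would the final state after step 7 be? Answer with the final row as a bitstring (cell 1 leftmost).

state after step 2 := 0111100111100
3. -> 1100101100100
4. -> 1101011101001
5. -> 0110110110011
6. -> 1111111110111
7. -> 0000000011100

0000000011100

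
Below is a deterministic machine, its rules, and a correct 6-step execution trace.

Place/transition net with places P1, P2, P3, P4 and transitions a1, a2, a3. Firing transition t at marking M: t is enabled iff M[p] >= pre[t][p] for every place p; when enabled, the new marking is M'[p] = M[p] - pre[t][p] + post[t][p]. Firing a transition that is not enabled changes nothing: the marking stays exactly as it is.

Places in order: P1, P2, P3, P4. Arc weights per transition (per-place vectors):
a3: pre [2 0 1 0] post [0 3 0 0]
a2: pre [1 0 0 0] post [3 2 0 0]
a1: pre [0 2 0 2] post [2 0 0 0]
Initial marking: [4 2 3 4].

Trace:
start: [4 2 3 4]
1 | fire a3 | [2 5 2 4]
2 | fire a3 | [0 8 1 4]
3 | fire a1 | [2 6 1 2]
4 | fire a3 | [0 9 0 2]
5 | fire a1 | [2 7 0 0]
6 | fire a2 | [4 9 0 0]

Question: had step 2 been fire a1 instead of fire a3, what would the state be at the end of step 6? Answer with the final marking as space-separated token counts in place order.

(re-executing from step 2 with the substitution; state before step 2: [2 5 2 4])
2 | fire a1 | [4 3 2 2]
3 | fire a1 | [6 1 2 0]
4 | fire a3 | [4 4 1 0]
5 | fire a1 | [4 4 1 0]
6 | fire a2 | [6 6 1 0]

6 6 1 0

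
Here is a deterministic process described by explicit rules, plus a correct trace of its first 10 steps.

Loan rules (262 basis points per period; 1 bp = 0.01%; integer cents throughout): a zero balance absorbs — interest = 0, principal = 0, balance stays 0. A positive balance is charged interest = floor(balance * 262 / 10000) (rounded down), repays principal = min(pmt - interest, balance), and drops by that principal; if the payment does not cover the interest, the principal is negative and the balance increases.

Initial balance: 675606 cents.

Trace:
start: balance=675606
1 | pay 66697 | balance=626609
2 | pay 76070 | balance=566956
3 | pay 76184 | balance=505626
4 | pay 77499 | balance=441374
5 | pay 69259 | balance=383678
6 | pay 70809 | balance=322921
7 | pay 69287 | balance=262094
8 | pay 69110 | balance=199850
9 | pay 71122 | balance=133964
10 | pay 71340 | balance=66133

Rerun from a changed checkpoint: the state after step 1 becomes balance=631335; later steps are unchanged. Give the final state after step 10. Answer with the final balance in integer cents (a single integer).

72097

state after step 1 := balance=631335
2 | pay 76070 | balance=571805
3 | pay 76184 | balance=510602
4 | pay 77499 | balance=446480
5 | pay 69259 | balance=388918
6 | pay 70809 | balance=328298
7 | pay 69287 | balance=267612
8 | pay 69110 | balance=205513
9 | pay 71122 | balance=139775
10 | pay 71340 | balance=72097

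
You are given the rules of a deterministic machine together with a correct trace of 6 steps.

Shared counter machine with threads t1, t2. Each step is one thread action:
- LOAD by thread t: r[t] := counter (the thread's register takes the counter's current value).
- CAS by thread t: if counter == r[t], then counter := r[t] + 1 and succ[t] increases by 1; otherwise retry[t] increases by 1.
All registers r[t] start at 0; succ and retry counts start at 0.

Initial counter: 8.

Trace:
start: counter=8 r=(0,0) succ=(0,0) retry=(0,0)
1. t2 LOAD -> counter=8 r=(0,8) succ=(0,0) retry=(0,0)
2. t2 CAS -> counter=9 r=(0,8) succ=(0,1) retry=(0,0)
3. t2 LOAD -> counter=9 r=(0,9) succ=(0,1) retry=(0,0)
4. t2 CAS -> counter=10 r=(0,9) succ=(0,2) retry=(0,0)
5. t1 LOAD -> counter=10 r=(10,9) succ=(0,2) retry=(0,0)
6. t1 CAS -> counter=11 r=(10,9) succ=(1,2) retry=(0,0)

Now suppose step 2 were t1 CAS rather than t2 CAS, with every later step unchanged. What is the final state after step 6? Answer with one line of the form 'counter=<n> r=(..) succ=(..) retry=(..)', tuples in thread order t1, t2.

counter=10 r=(9,8) succ=(1,1) retry=(1,0)

(re-executing from step 2 with the substitution; state before step 2: counter=8 r=(0,8) succ=(0,0) retry=(0,0))
2. t1 CAS -> counter=8 r=(0,8) succ=(0,0) retry=(1,0)
3. t2 LOAD -> counter=8 r=(0,8) succ=(0,0) retry=(1,0)
4. t2 CAS -> counter=9 r=(0,8) succ=(0,1) retry=(1,0)
5. t1 LOAD -> counter=9 r=(9,8) succ=(0,1) retry=(1,0)
6. t1 CAS -> counter=10 r=(9,8) succ=(1,1) retry=(1,0)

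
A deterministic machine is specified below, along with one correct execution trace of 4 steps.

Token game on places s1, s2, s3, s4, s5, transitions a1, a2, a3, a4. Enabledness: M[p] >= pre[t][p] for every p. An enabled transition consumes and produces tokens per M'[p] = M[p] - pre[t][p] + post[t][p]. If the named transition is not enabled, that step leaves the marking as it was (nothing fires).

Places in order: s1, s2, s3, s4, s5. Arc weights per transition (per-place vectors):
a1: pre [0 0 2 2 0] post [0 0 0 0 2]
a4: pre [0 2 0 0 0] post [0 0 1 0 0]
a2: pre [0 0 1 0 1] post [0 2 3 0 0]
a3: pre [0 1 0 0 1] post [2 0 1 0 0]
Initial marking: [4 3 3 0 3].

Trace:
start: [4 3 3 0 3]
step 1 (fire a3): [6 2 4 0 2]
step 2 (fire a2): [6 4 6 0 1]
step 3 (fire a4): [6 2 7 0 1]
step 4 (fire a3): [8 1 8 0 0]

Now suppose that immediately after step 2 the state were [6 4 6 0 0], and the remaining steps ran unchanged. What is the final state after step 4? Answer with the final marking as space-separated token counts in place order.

6 2 7 0 0

state after step 2 := [6 4 6 0 0]
step 3 (fire a4): [6 2 7 0 0]
step 4 (fire a3): [6 2 7 0 0]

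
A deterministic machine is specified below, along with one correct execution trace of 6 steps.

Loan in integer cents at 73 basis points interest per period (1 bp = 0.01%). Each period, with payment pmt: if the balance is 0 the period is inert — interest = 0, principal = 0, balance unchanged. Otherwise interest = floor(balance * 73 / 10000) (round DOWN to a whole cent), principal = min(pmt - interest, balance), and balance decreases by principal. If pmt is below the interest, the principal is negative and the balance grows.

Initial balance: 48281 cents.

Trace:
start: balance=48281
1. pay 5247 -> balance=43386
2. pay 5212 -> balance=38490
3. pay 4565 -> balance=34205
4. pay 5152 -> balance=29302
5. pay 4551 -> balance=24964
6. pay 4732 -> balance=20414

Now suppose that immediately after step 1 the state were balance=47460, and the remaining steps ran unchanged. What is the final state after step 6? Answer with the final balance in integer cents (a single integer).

24639

state after step 1 := balance=47460
2. pay 5212 -> balance=42594
3. pay 4565 -> balance=38339
4. pay 5152 -> balance=33466
5. pay 4551 -> balance=29159
6. pay 4732 -> balance=24639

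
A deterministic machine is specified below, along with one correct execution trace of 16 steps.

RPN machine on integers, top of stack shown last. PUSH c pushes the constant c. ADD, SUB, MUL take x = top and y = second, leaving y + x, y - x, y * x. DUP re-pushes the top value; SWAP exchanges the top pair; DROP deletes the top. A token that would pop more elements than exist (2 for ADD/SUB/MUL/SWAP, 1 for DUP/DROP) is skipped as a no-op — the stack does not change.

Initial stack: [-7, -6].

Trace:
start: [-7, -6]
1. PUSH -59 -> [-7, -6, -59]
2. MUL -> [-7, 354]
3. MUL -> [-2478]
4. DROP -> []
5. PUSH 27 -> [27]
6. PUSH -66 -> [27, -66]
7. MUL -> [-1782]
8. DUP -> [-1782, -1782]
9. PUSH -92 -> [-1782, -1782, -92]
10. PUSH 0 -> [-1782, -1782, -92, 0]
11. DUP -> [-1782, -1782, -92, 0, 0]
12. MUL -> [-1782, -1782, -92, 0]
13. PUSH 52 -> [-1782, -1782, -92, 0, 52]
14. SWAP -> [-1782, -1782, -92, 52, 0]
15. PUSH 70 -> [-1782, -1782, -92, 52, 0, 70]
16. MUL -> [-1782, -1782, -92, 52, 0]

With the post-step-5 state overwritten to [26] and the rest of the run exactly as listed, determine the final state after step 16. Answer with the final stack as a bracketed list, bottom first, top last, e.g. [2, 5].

[-1716, -1716, -92, 52, 0]

state after step 5 := [26]
6. PUSH -66 -> [26, -66]
7. MUL -> [-1716]
8. DUP -> [-1716, -1716]
9. PUSH -92 -> [-1716, -1716, -92]
10. PUSH 0 -> [-1716, -1716, -92, 0]
11. DUP -> [-1716, -1716, -92, 0, 0]
12. MUL -> [-1716, -1716, -92, 0]
13. PUSH 52 -> [-1716, -1716, -92, 0, 52]
14. SWAP -> [-1716, -1716, -92, 52, 0]
15. PUSH 70 -> [-1716, -1716, -92, 52, 0, 70]
16. MUL -> [-1716, -1716, -92, 52, 0]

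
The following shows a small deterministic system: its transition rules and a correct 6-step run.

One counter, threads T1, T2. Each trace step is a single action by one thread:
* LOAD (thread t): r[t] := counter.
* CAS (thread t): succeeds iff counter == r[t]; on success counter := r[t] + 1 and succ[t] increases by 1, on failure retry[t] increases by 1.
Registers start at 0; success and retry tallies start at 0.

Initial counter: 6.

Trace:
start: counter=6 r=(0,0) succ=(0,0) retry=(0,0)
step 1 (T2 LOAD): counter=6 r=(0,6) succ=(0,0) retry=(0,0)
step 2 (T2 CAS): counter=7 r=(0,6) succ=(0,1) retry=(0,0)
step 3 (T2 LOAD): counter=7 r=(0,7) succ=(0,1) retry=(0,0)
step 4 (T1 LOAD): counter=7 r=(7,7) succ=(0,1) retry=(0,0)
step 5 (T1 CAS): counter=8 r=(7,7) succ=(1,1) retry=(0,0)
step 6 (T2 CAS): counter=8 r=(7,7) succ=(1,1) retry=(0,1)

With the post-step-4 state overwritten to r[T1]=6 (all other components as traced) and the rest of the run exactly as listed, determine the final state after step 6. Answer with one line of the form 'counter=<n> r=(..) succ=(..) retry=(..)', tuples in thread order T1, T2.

state after step 4 := counter=7 r=(6,7) succ=(0,1) retry=(0,0)
step 5 (T1 CAS): counter=7 r=(6,7) succ=(0,1) retry=(1,0)
step 6 (T2 CAS): counter=8 r=(6,7) succ=(0,2) retry=(1,0)

counter=8 r=(6,7) succ=(0,2) retry=(1,0)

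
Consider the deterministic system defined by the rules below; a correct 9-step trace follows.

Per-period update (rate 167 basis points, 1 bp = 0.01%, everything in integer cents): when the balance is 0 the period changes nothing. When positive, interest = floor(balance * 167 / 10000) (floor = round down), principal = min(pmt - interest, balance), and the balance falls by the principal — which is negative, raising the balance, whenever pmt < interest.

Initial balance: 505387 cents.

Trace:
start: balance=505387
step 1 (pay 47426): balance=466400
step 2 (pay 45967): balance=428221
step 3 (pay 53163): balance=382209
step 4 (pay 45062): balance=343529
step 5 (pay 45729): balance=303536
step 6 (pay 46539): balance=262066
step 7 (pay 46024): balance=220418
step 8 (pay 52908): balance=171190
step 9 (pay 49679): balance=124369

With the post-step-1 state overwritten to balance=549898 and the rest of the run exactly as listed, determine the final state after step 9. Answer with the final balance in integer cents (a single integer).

219700

state after step 1 := balance=549898
step 2 (pay 45967): balance=513114
step 3 (pay 53163): balance=468520
step 4 (pay 45062): balance=431282
step 5 (pay 45729): balance=392755
step 6 (pay 46539): balance=352775
step 7 (pay 46024): balance=312642
step 8 (pay 52908): balance=264955
step 9 (pay 49679): balance=219700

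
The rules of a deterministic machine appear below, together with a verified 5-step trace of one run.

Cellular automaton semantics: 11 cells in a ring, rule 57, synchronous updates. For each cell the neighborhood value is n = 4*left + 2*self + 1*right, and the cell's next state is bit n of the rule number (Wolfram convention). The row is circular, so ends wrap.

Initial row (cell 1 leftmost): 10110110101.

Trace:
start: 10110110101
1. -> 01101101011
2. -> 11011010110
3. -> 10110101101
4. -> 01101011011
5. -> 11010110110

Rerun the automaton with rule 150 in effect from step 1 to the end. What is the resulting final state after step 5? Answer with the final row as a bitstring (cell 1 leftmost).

(re-executing steps 1..5 under rule 150; state before step 1: 10110110101)
1. -> 00000000100
2. -> 00000001110
3. -> 00000010101
4. -> 10000110101
5. -> 01001000100

01001000100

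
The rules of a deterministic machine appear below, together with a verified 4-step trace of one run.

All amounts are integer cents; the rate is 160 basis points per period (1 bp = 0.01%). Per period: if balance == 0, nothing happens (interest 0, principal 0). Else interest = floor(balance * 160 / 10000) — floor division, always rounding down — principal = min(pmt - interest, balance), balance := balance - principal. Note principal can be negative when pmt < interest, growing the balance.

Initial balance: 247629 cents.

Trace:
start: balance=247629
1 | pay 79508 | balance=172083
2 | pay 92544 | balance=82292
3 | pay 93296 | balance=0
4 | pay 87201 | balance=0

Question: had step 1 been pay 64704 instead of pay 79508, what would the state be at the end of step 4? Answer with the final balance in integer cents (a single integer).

0

(re-executing from step 1 with the substitution; state before step 1: balance=247629)
1 | pay 64704 | balance=186887
2 | pay 92544 | balance=97333
3 | pay 93296 | balance=5594
4 | pay 87201 | balance=0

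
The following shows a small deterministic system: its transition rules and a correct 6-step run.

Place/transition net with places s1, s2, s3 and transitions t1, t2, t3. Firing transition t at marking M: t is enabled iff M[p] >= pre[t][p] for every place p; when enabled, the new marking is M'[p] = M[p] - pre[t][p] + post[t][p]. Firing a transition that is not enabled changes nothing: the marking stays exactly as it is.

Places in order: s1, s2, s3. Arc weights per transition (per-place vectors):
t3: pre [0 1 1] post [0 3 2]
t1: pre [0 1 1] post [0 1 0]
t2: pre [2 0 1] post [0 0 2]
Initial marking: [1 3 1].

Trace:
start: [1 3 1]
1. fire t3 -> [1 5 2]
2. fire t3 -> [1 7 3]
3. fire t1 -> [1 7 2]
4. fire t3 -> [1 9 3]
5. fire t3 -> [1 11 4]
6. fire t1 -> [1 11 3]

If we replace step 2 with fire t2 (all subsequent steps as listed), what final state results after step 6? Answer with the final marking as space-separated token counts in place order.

(re-executing from step 2 with the substitution; state before step 2: [1 5 2])
2. fire t2 -> [1 5 2]
3. fire t1 -> [1 5 1]
4. fire t3 -> [1 7 2]
5. fire t3 -> [1 9 3]
6. fire t1 -> [1 9 2]

1 9 2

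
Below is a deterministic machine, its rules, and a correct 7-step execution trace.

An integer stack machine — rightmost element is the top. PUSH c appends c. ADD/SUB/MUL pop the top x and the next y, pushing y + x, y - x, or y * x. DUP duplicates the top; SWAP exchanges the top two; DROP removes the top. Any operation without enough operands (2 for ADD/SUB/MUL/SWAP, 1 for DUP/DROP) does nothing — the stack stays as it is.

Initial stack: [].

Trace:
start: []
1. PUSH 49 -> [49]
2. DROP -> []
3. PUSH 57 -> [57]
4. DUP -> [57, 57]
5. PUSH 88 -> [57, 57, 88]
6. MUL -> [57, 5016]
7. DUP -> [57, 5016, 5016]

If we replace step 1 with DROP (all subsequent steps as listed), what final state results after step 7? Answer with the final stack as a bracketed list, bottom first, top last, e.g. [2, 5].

(re-executing from step 1 with the substitution; state before step 1: [])
1. DROP -> []
2. DROP -> []
3. PUSH 57 -> [57]
4. DUP -> [57, 57]
5. PUSH 88 -> [57, 57, 88]
6. MUL -> [57, 5016]
7. DUP -> [57, 5016, 5016]

[57, 5016, 5016]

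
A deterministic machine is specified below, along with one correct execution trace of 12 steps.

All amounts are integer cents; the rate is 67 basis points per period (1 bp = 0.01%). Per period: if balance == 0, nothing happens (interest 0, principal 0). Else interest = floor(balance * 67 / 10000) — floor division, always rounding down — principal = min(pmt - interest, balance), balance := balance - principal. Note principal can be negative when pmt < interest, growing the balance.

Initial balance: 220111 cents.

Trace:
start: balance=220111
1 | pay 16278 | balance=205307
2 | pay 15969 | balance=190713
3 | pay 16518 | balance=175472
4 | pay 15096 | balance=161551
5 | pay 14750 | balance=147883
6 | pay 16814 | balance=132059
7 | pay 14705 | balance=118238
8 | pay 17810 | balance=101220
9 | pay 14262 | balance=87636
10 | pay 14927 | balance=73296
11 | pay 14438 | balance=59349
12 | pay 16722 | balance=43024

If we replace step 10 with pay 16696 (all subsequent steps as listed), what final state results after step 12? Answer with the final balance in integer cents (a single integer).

41231

(re-executing from step 10 with the substitution; state before step 10: balance=87636)
10 | pay 16696 | balance=71527
11 | pay 14438 | balance=57568
12 | pay 16722 | balance=41231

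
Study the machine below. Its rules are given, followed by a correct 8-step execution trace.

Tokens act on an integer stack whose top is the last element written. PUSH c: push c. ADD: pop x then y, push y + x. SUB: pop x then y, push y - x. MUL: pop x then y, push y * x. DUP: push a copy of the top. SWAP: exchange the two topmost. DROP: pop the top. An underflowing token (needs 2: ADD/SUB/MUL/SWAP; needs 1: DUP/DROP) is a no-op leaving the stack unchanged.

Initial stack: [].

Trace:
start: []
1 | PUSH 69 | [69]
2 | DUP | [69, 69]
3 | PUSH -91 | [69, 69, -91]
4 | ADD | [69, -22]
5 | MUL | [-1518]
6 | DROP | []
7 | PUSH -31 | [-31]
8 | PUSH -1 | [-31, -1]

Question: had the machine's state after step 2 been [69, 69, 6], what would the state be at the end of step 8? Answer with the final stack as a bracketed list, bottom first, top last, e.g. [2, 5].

[69, -31, -1]

state after step 2 := [69, 69, 6]
3 | PUSH -91 | [69, 69, 6, -91]
4 | ADD | [69, 69, -85]
5 | MUL | [69, -5865]
6 | DROP | [69]
7 | PUSH -31 | [69, -31]
8 | PUSH -1 | [69, -31, -1]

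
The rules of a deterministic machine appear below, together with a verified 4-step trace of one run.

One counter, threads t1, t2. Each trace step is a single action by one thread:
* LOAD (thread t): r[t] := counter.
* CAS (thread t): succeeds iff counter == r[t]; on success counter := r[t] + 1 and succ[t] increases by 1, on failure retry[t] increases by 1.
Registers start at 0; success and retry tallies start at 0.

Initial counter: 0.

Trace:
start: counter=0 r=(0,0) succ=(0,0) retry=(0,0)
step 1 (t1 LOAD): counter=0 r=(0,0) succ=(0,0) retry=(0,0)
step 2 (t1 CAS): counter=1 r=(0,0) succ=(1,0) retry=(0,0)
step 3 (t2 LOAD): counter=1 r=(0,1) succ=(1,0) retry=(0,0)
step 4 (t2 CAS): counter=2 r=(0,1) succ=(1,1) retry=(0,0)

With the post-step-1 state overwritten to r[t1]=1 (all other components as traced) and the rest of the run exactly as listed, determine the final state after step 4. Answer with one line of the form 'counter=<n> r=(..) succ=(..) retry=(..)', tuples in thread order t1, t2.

counter=1 r=(1,0) succ=(0,1) retry=(1,0)

state after step 1 := counter=0 r=(1,0) succ=(0,0) retry=(0,0)
step 2 (t1 CAS): counter=0 r=(1,0) succ=(0,0) retry=(1,0)
step 3 (t2 LOAD): counter=0 r=(1,0) succ=(0,0) retry=(1,0)
step 4 (t2 CAS): counter=1 r=(1,0) succ=(0,1) retry=(1,0)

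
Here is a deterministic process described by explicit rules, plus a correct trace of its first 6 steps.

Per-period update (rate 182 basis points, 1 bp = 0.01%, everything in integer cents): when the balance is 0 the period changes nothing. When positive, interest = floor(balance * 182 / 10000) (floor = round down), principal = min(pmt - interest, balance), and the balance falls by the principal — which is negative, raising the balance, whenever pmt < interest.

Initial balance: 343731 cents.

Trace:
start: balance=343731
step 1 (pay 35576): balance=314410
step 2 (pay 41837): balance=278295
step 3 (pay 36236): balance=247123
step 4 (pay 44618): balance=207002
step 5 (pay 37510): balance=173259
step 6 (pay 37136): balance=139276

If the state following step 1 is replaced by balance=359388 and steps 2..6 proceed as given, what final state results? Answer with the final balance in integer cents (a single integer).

state after step 1 := balance=359388
step 2 (pay 41837): balance=324091
step 3 (pay 36236): balance=293753
step 4 (pay 44618): balance=254481
step 5 (pay 37510): balance=221602
step 6 (pay 37136): balance=188499

188499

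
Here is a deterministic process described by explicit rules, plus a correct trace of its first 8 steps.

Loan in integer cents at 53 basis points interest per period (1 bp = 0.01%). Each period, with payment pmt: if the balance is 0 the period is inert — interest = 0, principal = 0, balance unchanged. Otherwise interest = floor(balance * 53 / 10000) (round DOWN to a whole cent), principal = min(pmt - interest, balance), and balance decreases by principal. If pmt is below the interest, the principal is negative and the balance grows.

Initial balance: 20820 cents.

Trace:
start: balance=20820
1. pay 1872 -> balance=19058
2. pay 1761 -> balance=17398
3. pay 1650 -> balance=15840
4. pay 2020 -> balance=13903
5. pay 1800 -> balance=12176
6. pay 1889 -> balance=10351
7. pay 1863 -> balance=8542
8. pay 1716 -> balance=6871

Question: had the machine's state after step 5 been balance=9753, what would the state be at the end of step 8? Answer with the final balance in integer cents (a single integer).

state after step 5 := balance=9753
6. pay 1889 -> balance=7915
7. pay 1863 -> balance=6093
8. pay 1716 -> balance=4409

4409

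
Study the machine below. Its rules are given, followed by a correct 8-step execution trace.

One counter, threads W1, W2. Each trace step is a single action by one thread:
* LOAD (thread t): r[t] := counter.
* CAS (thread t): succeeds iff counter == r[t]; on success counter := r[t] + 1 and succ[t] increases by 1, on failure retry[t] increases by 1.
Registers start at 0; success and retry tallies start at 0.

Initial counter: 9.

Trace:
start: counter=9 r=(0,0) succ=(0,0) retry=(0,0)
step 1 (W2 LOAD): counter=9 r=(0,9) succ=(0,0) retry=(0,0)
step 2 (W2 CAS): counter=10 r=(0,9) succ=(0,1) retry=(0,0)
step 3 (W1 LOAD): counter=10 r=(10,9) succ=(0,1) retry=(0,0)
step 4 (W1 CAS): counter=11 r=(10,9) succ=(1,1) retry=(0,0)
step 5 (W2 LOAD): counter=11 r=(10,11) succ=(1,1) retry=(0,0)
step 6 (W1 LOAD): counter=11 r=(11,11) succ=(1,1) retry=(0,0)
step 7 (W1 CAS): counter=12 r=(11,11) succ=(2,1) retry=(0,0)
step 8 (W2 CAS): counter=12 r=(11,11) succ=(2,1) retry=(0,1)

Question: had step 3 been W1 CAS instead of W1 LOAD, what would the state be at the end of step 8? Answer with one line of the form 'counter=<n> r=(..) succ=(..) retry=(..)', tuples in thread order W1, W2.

(re-executing from step 3 with the substitution; state before step 3: counter=10 r=(0,9) succ=(0,1) retry=(0,0))
step 3 (W1 CAS): counter=10 r=(0,9) succ=(0,1) retry=(1,0)
step 4 (W1 CAS): counter=10 r=(0,9) succ=(0,1) retry=(2,0)
step 5 (W2 LOAD): counter=10 r=(0,10) succ=(0,1) retry=(2,0)
step 6 (W1 LOAD): counter=10 r=(10,10) succ=(0,1) retry=(2,0)
step 7 (W1 CAS): counter=11 r=(10,10) succ=(1,1) retry=(2,0)
step 8 (W2 CAS): counter=11 r=(10,10) succ=(1,1) retry=(2,1)

counter=11 r=(10,10) succ=(1,1) retry=(2,1)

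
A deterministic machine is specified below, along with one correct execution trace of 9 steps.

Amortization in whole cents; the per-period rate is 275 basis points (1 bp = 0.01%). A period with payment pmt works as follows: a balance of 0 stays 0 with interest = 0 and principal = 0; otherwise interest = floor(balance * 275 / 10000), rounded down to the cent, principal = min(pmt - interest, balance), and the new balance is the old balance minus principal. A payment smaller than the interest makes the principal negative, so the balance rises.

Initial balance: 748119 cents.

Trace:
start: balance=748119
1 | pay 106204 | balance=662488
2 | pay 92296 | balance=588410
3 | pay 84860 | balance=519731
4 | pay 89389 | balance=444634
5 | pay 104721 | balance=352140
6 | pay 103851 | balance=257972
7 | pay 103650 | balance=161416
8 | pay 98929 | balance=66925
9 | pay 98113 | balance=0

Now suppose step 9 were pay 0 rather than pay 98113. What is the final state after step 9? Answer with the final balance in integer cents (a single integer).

68765

(re-executing from step 9 with the substitution; state before step 9: balance=66925)
9 | pay 0 | balance=68765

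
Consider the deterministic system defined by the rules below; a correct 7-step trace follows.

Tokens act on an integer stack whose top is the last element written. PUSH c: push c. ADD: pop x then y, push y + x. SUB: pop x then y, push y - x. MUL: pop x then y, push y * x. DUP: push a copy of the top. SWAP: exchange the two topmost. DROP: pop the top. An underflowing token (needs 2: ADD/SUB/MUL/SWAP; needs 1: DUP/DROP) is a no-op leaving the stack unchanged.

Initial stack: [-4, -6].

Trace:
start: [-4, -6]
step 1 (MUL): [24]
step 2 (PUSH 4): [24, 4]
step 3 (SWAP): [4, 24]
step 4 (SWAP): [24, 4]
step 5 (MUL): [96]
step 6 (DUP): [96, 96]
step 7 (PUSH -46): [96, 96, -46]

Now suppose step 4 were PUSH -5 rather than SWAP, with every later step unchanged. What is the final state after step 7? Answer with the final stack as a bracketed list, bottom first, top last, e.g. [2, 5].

(re-executing from step 4 with the substitution; state before step 4: [4, 24])
step 4 (PUSH -5): [4, 24, -5]
step 5 (MUL): [4, -120]
step 6 (DUP): [4, -120, -120]
step 7 (PUSH -46): [4, -120, -120, -46]

[4, -120, -120, -46]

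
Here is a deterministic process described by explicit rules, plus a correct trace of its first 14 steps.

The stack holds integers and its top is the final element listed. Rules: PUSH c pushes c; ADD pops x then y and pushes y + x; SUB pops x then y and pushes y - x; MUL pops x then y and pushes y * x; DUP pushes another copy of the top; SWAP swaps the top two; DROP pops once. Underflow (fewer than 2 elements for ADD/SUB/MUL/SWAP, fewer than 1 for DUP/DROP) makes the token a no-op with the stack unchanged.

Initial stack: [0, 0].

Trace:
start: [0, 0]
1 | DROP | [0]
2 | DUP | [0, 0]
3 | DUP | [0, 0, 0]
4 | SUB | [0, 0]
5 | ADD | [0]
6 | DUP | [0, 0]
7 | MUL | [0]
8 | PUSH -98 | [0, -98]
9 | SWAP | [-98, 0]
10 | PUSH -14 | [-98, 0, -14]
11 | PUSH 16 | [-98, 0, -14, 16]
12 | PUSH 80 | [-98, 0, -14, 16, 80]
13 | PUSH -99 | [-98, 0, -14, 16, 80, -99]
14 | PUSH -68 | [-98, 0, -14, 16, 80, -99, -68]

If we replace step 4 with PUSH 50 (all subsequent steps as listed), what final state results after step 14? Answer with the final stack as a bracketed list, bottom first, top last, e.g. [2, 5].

[0, 0, -98, 2500, -14, 16, 80, -99, -68]

(re-executing from step 4 with the substitution; state before step 4: [0, 0, 0])
4 | PUSH 50 | [0, 0, 0, 50]
5 | ADD | [0, 0, 50]
6 | DUP | [0, 0, 50, 50]
7 | MUL | [0, 0, 2500]
8 | PUSH -98 | [0, 0, 2500, -98]
9 | SWAP | [0, 0, -98, 2500]
10 | PUSH -14 | [0, 0, -98, 2500, -14]
11 | PUSH 16 | [0, 0, -98, 2500, -14, 16]
12 | PUSH 80 | [0, 0, -98, 2500, -14, 16, 80]
13 | PUSH -99 | [0, 0, -98, 2500, -14, 16, 80, -99]
14 | PUSH -68 | [0, 0, -98, 2500, -14, 16, 80, -99, -68]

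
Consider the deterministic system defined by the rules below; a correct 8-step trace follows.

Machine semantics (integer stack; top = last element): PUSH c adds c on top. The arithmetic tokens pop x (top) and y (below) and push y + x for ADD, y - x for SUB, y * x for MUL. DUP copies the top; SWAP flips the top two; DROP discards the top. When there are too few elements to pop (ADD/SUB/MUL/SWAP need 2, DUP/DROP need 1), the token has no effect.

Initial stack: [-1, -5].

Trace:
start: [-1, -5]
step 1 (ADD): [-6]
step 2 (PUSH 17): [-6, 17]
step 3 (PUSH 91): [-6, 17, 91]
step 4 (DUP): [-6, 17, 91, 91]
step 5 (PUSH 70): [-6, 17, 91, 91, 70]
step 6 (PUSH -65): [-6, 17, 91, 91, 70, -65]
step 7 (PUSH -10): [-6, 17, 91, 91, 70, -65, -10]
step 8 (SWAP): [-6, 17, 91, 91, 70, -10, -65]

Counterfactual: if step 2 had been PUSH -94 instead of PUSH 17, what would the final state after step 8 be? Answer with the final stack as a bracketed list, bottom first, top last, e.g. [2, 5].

[-6, -94, 91, 91, 70, -10, -65]

(re-executing from step 2 with the substitution; state before step 2: [-6])
step 2 (PUSH -94): [-6, -94]
step 3 (PUSH 91): [-6, -94, 91]
step 4 (DUP): [-6, -94, 91, 91]
step 5 (PUSH 70): [-6, -94, 91, 91, 70]
step 6 (PUSH -65): [-6, -94, 91, 91, 70, -65]
step 7 (PUSH -10): [-6, -94, 91, 91, 70, -65, -10]
step 8 (SWAP): [-6, -94, 91, 91, 70, -10, -65]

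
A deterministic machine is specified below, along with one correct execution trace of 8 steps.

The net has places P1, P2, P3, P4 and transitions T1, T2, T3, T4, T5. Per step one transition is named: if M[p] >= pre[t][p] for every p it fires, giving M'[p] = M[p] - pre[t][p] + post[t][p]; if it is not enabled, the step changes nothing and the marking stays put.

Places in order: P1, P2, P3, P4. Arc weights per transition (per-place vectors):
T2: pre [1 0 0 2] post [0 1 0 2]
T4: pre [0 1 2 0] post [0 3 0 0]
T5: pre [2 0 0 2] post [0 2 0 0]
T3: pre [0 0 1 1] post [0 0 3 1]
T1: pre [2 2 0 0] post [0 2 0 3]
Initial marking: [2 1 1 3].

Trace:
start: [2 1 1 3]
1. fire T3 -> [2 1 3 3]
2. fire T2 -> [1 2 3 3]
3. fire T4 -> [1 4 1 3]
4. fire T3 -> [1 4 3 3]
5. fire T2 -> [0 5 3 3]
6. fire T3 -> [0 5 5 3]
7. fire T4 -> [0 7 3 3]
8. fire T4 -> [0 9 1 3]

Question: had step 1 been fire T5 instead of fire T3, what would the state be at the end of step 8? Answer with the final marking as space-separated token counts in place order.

0 7 1 1

(re-executing from step 1 with the substitution; state before step 1: [2 1 1 3])
1. fire T5 -> [0 3 1 1]
2. fire T2 -> [0 3 1 1]
3. fire T4 -> [0 3 1 1]
4. fire T3 -> [0 3 3 1]
5. fire T2 -> [0 3 3 1]
6. fire T3 -> [0 3 5 1]
7. fire T4 -> [0 5 3 1]
8. fire T4 -> [0 7 1 1]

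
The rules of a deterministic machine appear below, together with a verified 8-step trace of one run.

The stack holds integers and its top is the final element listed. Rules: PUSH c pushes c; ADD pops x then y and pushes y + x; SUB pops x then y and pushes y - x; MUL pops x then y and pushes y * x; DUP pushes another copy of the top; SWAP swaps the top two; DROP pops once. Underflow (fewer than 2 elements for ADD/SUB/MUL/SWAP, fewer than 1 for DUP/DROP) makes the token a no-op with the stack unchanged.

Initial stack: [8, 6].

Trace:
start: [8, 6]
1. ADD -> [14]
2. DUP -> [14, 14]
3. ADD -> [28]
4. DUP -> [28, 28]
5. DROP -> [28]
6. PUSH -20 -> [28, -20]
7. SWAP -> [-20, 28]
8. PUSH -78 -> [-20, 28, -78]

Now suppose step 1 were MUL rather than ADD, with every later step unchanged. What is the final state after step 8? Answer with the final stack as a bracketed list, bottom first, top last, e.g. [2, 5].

(re-executing from step 1 with the substitution; state before step 1: [8, 6])
1. MUL -> [48]
2. DUP -> [48, 48]
3. ADD -> [96]
4. DUP -> [96, 96]
5. DROP -> [96]
6. PUSH -20 -> [96, -20]
7. SWAP -> [-20, 96]
8. PUSH -78 -> [-20, 96, -78]

[-20, 96, -78]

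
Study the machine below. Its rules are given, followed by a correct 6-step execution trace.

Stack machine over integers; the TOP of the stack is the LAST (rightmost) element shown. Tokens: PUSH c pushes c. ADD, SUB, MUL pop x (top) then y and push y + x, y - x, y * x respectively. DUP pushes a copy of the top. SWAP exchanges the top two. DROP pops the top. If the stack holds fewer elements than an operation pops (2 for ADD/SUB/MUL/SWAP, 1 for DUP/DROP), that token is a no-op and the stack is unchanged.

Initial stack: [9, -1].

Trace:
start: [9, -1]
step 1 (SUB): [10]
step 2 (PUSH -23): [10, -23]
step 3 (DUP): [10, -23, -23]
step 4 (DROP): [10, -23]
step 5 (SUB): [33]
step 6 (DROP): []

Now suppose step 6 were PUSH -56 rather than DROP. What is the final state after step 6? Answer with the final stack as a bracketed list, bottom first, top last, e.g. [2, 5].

(re-executing from step 6 with the substitution; state before step 6: [33])
step 6 (PUSH -56): [33, -56]

[33, -56]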